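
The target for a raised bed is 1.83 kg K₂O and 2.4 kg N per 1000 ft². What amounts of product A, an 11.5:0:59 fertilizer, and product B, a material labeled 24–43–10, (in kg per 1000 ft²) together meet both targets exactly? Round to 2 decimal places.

1.53 kg product A, 9.27 kg product B

With a, b = kg per 1000 ft² of product A and product B:
K₂O: 0.59·a + 0.1·b = 1.83
N: 0.115·a + 0.24·b = 2.4
Eliminate a: (row1) − 0.59/0.115·(row2) → -1.1313·b = -10.483, so b = 9.26633.
Back-substitute: a = (1.83 − 0.1·9.26633) / 0.59 = 1.53113.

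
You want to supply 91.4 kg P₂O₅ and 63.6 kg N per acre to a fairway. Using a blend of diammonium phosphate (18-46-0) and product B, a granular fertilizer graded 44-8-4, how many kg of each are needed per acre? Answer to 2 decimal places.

186.85 kg diammonium phosphate, 68.11 kg product B

Per-acre balance (a = diammonium phosphate, b = product B):
P₂O₅: 0.46·a + 0.08·b = 91.4
N: 0.18·a + 0.44·b = 63.6
Eliminate b: (row1) − 0.08/0.44·(row2) → 0.427273·a = 79.8364, so a = 186.851.
Then b = (63.6 − 0.18·186.851) / 0.44 = 68.1064.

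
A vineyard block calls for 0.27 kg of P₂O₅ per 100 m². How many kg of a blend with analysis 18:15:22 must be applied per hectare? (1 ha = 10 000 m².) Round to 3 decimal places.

Product per 100 m² = 0.27 / 15% = 1.8 kg.
Convert to per hectare: 1.8 × 100 = 180 kg.

180.000 kg of product per hectare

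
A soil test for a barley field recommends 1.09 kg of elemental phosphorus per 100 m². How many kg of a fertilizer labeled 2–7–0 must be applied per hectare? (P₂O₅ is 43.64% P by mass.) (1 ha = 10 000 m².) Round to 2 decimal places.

3568.16 kg of product per hectare

As P₂O₅: 1.09 / 0.4364 = 2.49771 kg per 100 m².
Product per 100 m² = 2.49771 / 7% = 35.6816 kg.
Convert to per hectare: 35.6816 × 100 = 3568.155 kg.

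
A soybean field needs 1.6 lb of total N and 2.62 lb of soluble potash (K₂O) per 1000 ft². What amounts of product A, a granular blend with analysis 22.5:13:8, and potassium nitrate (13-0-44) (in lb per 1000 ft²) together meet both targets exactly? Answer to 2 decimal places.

Let a = lb of product A, b = lb of potassium nitrate (per 1000 ft²).
N: 0.225·a + 0.13·b = 1.6
K₂O: 0.08·a + 0.44·b = 2.62
Eliminate b: (row1) − 0.13/0.44·(row2) → 0.201364·a = 0.825909, so a = 4.10158.
Then b = (2.62 − 0.08·4.10158) / 0.44 = 5.2088.

4.10 lb product A, 5.21 lb potassium nitrate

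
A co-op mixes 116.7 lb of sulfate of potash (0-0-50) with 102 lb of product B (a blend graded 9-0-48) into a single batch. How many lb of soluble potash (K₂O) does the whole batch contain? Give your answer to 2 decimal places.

107.31 lb K₂O

K₂O mass = 50%×116.7 + 48%×102 = 107.31 lb.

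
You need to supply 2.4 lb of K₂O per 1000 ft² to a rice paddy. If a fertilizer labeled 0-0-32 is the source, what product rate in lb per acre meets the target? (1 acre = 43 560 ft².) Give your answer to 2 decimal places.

Product per 1000 ft² = 2.4 / 32% = 7.5 lb.
Convert to per acre: 7.5 × 43.56 = 326.7 lb.

326.70 lb of product per acre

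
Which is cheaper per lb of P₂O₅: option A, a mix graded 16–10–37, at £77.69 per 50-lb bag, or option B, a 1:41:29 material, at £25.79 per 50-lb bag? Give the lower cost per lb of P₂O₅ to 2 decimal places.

£1.26 per lb P₂O₅ (option B)

option A: P₂O₅ per bag = 50 × 10% = 5 lb; cost = 77.69 / 5 = £15.5380/lb P₂O₅.
option B: P₂O₅ per bag = 50 × 41% = 20.5 lb; cost = 25.79 / 20.5 = £1.2580/lb P₂O₅.
option B is cheaper.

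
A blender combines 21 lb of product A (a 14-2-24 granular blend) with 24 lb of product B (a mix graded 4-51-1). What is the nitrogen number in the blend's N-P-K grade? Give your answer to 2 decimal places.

Total mass = 21 + 24 = 45 lb.
N mass = 14%×21 + 4%×24 = 3.9 lb.
% N = 3.9 / 45 = 8.66667%.

8.67% N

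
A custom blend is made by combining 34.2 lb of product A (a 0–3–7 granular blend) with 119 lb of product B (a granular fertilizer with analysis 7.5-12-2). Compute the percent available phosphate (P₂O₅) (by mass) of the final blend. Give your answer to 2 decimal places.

Total mass = 34.2 + 119 = 153.2 lb.
P₂O₅ mass = 3%×34.2 + 12%×119 = 15.306 lb.
% P₂O₅ = 15.306 / 153.2 = 9.99086%.

9.99% P₂O₅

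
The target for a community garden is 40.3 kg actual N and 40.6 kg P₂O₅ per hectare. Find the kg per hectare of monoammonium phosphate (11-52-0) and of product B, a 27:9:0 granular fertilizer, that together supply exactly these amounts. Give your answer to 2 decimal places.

56.21 kg monoammonium phosphate, 126.36 kg product B

With a, b = kg per hectare of monoammonium phosphate and product B:
N: 0.11·a + 0.27·b = 40.3
P₂O₅: 0.52·a + 0.09·b = 40.6
From row1: a = (40.3 − 0.27·b) / 0.11.
Into row2: 0.52·(40.3 − 0.27·b)/0.11 + 0.09·b = 40.6 → b = 126.3602, a = 56.2069.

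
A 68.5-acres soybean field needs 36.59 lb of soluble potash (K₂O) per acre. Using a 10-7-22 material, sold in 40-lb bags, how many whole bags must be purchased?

Product per acre = 36.59 / 22% = 166.318 lb.
Total product = 166.318 × 68.5 = 11392.8 lb.
Bags = ⌈11392.8 / 40⌉ = 285.

285 bags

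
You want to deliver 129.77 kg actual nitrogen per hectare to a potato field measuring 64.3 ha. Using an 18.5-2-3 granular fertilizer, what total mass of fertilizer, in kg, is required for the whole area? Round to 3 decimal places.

Product per hectare = 129.77 / 18.5% = 701.459 kg.
Total product = 701.459 × 64.3 = 45103.8432 kg.

45103.843 kg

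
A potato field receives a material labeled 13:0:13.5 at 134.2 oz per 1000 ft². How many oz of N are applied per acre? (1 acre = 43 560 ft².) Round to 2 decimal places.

759.95 oz N per acre

nitrogen per 1000 ft² = 134.2 × 13% = 17.446 oz.
Convert to per acre: 17.446 × 43.56 = 759.948 oz.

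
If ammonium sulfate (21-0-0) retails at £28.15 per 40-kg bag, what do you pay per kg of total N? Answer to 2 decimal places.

£3.35 per kg N

N in bag = 40 × 21% = 8.4 kg.
Cost per kg N = £28.15 / 8.4 = £3.3512.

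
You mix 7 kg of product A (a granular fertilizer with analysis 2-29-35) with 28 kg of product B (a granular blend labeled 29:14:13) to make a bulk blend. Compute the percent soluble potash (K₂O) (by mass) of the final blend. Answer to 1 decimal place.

Total mass = 7 + 28 = 35 kg.
K₂O mass = 35%×7 + 13%×28 = 6.09 kg.
% K₂O = 6.09 / 35 = 17.4%.

17.4% K₂O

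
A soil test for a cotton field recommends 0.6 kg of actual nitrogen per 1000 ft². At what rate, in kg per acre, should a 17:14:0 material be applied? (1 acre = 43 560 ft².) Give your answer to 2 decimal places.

Product per 1000 ft² = 0.6 / 17% = 3.52941 kg.
Convert to per acre: 3.52941 × 43.56 = 153.741 kg.

153.74 kg of product per acre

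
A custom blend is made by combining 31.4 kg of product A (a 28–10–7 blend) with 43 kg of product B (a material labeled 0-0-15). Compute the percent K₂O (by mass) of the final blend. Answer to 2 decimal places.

11.62% K₂O

Total mass = 31.4 + 43 = 74.4 kg.
K₂O mass = 7%×31.4 + 15%×43 = 8.648 kg.
% K₂O = 8.648 / 74.4 = 11.6237%.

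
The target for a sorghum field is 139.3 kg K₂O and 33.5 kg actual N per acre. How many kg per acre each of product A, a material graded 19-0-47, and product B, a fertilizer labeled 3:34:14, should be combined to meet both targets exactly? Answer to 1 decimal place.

Let a = kg of product A, b = kg of product B (per acre).
K₂O: 0.47·a + 0.14·b = 139.3
N: 0.19·a + 0.03·b = 33.5
Eliminate b: (row1) − 0.14/0.03·(row2) → -0.416667·a = -17.0333, so a = 40.88.
Then b = (33.5 − 0.19·40.88) / 0.03 = 857.76.

40.9 kg product A, 857.8 kg product B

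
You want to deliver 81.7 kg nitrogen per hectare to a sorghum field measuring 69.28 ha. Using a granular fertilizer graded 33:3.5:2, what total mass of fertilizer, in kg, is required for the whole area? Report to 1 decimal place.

17152.0 kg

Product per hectare = 81.7 / 33% = 247.576 kg.
Total product = 247.576 × 69.28 = 17152.048 kg.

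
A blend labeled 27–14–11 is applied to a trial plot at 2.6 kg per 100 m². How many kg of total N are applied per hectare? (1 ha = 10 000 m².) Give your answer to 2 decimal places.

70.20 kg N per hectare

nitrogen per 100 m² = 2.6 × 27% = 0.702 kg.
Convert to per hectare: 0.702 × 100 = 70.2 kg.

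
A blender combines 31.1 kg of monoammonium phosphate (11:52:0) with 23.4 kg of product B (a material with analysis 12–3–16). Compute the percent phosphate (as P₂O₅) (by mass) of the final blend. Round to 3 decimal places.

30.961% P₂O₅

Total mass = 31.1 + 23.4 = 54.5 kg.
P₂O₅ mass = 52%×31.1 + 3%×23.4 = 16.874 kg.
% P₂O₅ = 16.874 / 54.5 = 30.96147%.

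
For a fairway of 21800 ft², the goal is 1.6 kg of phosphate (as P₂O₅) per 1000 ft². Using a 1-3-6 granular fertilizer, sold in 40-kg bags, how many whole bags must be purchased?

30 bags

Product per 1000 ft² = 1.6 / 3% = 53.3333 kg.
Total product = 53.3333 × 21800 / 1000 = 1162.67 kg.
Bags = ⌈1162.67 / 40⌉ = 30.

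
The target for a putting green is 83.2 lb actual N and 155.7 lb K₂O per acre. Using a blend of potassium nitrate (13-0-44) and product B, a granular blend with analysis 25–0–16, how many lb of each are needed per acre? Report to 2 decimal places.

With a, b = lb per acre of potassium nitrate and product B:
N: 0.13·a + 0.25·b = 83.2
K₂O: 0.44·a + 0.16·b = 155.7
Eliminate b: (row1) − 0.25/0.16·(row2) → -0.5575·a = -160.081, so a = 287.141.
Then b = (155.7 − 0.44·287.141) / 0.16 = 183.487.

287.14 lb potassium nitrate, 183.49 lb product B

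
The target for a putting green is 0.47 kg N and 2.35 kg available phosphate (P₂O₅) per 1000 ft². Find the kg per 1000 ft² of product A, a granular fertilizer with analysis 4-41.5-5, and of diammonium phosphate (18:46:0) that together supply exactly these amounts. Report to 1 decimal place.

3.7 kg product A, 1.8 kg diammonium phosphate

With a, b = kg per 1000 ft² of product A and diammonium phosphate:
N: 0.04·a + 0.18·b = 0.47
P₂O₅: 0.415·a + 0.46·b = 2.35
Solving simultaneously: a = 3.67318, b = 1.79485.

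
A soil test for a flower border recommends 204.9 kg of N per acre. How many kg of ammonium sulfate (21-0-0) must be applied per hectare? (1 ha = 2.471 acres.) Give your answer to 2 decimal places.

Product per acre = 204.9 / 21% = 975.714 kg.
Convert to per hectare: 975.714 × 2.471 = 2410.99 kg.

2410.99 kg of product per hectare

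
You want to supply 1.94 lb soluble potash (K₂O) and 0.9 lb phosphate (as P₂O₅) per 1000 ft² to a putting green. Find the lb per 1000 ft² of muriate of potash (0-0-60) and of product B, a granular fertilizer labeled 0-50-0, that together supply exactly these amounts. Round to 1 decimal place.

Per-1000 ft² balance (a = muriate of potash, b = product B):
K₂O: 0.6·a + 0·b = 1.94
P₂O₅: 0·a + 0.5·b = 0.9
Solving simultaneously: a = 3.23333, b = 1.8.

3.2 lb muriate of potash, 1.8 lb product B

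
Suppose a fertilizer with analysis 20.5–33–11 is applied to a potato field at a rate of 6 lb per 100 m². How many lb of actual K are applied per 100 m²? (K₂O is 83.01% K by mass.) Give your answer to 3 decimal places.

0.548 lb K per hundred sq m

K₂O per 100 m² = 6 × 11% = 0.66 lb.
Elemental K = 0.66 × 0.8301 = 0.547866 lb per 100 m².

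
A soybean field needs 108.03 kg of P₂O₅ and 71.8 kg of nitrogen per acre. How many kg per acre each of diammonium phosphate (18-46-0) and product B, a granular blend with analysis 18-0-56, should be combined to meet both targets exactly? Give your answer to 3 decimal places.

234.848 kg diammonium phosphate, 164.041 kg product B

With a, b = kg per acre of diammonium phosphate and product B:
P₂O₅: 0.46·a + 0·b = 108.03
N: 0.18·a + 0.18·b = 71.8
From row1: a = (108.03 − 0·b) / 0.46.
Into row2: 0.18·(108.03 − 0·b)/0.46 + 0.18·b = 71.8 → b = 164.0411, a = 234.8478.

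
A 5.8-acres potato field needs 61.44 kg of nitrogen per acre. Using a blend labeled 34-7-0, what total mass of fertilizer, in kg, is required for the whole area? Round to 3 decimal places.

Product per acre = 61.44 / 34% = 180.706 kg.
Total product = 180.706 × 5.8 = 1048.0941 kg.

1048.094 kg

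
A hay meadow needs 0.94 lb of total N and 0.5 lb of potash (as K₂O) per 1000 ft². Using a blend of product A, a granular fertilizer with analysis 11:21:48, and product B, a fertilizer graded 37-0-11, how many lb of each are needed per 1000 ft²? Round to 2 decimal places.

Per-1000 ft² balance (a = product A, b = product B):
N: 0.11·a + 0.37·b = 0.94
K₂O: 0.48·a + 0.11·b = 0.5
Solving simultaneously: a = 0.493051, b = 2.39396.

0.49 lb product A, 2.39 lb product B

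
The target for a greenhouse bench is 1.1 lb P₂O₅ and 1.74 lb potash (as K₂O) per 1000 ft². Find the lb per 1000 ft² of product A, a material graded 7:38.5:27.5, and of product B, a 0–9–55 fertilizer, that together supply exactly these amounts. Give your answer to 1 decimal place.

With a, b = lb per 1000 ft² of product A and product B:
P₂O₅: 0.385·a + 0.09·b = 1.1
K₂O: 0.275·a + 0.55·b = 1.74
Eliminate b: (row1) − 0.09/0.55·(row2) → 0.34·a = 0.815273, so a = 2.39786.
Then b = (1.74 − 0.275·2.39786) / 0.55 = 1.96471.

2.4 lb product A, 2.0 lb product B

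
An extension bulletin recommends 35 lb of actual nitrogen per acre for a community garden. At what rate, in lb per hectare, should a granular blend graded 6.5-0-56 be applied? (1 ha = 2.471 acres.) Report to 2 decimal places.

1330.54 lb of product per hectare

Product per acre = 35 / 6.5% = 538.462 lb.
Convert to per hectare: 538.462 × 2.471 = 1330.538 lb.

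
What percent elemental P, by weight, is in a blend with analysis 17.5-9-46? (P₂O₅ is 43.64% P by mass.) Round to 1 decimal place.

%P = 9 × 0.4364 = 3.9276%.

3.9% P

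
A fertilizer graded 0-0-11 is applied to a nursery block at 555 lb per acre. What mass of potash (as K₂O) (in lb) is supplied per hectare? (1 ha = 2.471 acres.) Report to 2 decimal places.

150.85 lb K₂O per hectare

K₂O per acre = 555 × 11% = 61.05 lb.
Convert to per hectare: 61.05 × 2.471 = 150.8545 lb.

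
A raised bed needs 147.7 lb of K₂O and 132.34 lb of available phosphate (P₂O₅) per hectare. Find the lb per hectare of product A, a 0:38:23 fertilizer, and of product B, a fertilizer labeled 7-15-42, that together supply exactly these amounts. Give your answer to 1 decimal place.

267.2 lb product A, 205.3 lb product B

With a, b = lb per hectare of product A and product B:
K₂O: 0.23·a + 0.42·b = 147.7
P₂O₅: 0.38·a + 0.15·b = 132.34
Eliminate b: (row1) − 0.42/0.15·(row2) → -0.834·a = -222.852, so a = 267.209.
Then b = (132.34 − 0.38·267.209) / 0.15 = 205.338.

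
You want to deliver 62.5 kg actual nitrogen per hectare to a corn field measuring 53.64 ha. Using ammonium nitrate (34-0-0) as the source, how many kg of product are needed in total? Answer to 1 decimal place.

9860.3 kg

Product per hectare = 62.5 / 34% = 183.824 kg.
Total product = 183.824 × 53.64 = 9860.29 kg.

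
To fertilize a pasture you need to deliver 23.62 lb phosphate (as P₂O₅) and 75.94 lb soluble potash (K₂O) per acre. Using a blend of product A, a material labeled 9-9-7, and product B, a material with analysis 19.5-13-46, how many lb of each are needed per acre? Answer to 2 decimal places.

30.74 lb product A, 160.41 lb product B

Per-acre balance (a = product A, b = product B):
P₂O₅: 0.09·a + 0.13·b = 23.62
K₂O: 0.07·a + 0.46·b = 75.94
From row1: a = (23.62 − 0.13·b) / 0.09.
Into row2: 0.07·(23.62 − 0.13·b)/0.09 + 0.46·b = 75.94 → b = 160.409, a = 30.743.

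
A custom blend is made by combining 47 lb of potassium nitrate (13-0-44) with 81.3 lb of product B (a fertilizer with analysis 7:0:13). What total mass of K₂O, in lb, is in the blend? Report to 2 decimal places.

31.25 lb K₂O

K₂O mass = 44%×47 + 13%×81.3 = 31.249 lb.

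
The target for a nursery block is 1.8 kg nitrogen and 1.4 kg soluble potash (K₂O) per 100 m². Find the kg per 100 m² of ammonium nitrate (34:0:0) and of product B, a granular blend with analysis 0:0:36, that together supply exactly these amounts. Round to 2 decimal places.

Per-100 m² balance (a = ammonium nitrate, b = product B):
N: 0.34·a + 0·b = 1.8
K₂O: 0·a + 0.36·b = 1.4
Solving simultaneously: a = 5.29412, b = 3.88889.

5.29 kg ammonium nitrate, 3.89 kg product B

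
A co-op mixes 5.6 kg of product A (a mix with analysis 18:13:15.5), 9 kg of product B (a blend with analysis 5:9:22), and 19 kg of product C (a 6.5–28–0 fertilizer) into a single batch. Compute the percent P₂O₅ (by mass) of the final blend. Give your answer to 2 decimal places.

20.41% P₂O₅

Total mass = 5.6 + 9 + 19 = 33.6 kg.
P₂O₅ mass = 13%×5.6 + 9%×9 + 28%×19 = 6.858 kg.
% P₂O₅ = 6.858 / 33.6 = 20.4107%.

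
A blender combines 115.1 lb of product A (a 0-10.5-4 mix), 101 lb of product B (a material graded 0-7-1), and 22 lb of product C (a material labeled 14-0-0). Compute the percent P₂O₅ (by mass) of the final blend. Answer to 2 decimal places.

Total mass = 115.1 + 101 + 22 = 238.1 lb.
P₂O₅ mass = 10.5%×115.1 + 7%×101 + 0%×22 = 19.1555 lb.
% P₂O₅ = 19.1555 / 238.1 = 8.04515%.

8.05% P₂O₅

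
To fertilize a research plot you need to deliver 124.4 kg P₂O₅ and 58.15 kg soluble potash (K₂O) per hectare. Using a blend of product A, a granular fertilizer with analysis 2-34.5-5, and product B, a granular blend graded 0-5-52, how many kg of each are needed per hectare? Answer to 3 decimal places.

349.240 kg product A, 78.246 kg product B

Let a = kg of product A, b = kg of product B (per hectare).
P₂O₅: 0.345·a + 0.05·b = 124.4
K₂O: 0.05·a + 0.52·b = 58.15
Eliminate a: (row1) − 0.345/0.05·(row2) → -3.538·b = -276.835, so b = 78.2462.
Back-substitute: a = (124.4 − 0.05·78.2462) / 0.345 = 349.2397.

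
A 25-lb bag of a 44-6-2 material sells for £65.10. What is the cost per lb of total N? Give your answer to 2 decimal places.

N in bag = 25 × 44% = 11 lb.
Cost per lb N = £65.10 / 11 = £5.9182.

£5.92 per lb N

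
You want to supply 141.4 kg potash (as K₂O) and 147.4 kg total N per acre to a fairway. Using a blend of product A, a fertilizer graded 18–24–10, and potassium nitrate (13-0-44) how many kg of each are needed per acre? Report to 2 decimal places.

With a, b = kg per acre of product A and potassium nitrate:
K₂O: 0.1·a + 0.44·b = 141.4
N: 0.18·a + 0.13·b = 147.4
Eliminate b: (row1) − 0.44/0.13·(row2) → -0.509231·a = -357.492, so a = 702.024.
Then b = (147.4 − 0.18·702.024) / 0.13 = 161.813.

702.02 kg product A, 161.81 kg potassium nitrate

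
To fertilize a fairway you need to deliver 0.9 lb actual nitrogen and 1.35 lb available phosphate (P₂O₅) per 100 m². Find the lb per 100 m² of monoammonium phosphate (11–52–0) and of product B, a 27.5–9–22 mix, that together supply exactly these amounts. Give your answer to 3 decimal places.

Per-100 m² balance (a = monoammonium phosphate, b = product B):
N: 0.11·a + 0.275·b = 0.9
P₂O₅: 0.52·a + 0.09·b = 1.35
Solving simultaneously: a = 2.18069, b = 2.40045.

2.181 lb monoammonium phosphate, 2.400 lb product B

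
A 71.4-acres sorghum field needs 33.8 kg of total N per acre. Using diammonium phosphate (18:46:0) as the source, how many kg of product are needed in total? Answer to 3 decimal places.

Product per acre = 33.8 / 18% = 187.778 kg.
Total product = 187.778 × 71.4 = 13407.3333 kg.

13407.333 kg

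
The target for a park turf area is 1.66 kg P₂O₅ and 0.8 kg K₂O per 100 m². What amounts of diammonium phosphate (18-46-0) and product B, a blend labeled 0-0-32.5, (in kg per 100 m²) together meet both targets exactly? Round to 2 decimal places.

3.61 kg diammonium phosphate, 2.46 kg product B

Let a = kg of diammonium phosphate, b = kg of product B (per 100 m²).
P₂O₅: 0.46·a + 0·b = 1.66
K₂O: 0·a + 0.325·b = 0.8
Solving simultaneously: a = 3.6087, b = 2.46154.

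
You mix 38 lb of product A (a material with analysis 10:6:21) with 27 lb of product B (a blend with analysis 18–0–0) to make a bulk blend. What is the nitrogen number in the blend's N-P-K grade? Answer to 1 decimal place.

Total mass = 38 + 27 = 65 lb.
N mass = 10%×38 + 18%×27 = 8.66 lb.
% N = 8.66 / 65 = 13.3231%.

13.3% N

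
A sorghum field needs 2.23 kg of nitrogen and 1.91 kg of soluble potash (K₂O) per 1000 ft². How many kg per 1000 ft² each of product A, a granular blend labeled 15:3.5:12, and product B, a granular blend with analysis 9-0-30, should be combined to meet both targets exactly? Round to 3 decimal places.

Let a = kg of product A, b = kg of product B (per 1000 ft²).
N: 0.15·a + 0.09·b = 2.23
K₂O: 0.12·a + 0.3·b = 1.91
Eliminate b: (row1) − 0.09/0.3·(row2) → 0.114·a = 1.657, so a = 14.5351.
Then b = (1.91 − 0.12·14.5351) / 0.3 = 0.552632.

14.535 kg product A, 0.553 kg product B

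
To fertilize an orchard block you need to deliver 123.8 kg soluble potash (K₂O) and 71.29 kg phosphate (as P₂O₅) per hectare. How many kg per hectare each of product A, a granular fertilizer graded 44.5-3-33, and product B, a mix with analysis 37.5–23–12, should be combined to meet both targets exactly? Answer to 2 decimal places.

275.51 kg product A, 274.02 kg product B

Let a = kg of product A, b = kg of product B (per hectare).
K₂O: 0.33·a + 0.12·b = 123.8
P₂O₅: 0.03·a + 0.23·b = 71.29
Eliminate a: (row1) − 0.33/0.03·(row2) → -2.41·b = -660.39, so b = 274.021.
Back-substitute: a = (123.8 − 0.12·274.021) / 0.33 = 275.508.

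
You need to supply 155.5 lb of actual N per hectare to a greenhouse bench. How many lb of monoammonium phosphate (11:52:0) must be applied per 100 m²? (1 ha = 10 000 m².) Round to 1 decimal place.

14.1 lb of product per hundred sq m

Product per hectare = 155.5 / 11% = 1413.64 lb.
Convert to per 100 m²: 1413.64 × 0.01 = 14.1364 lb.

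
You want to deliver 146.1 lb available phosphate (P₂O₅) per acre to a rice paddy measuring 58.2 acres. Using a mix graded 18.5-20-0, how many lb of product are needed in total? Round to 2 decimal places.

42515.10 lb

Product per acre = 146.1 / 20% = 730.5 lb.
Total product = 730.5 × 58.2 = 42515.1 lb.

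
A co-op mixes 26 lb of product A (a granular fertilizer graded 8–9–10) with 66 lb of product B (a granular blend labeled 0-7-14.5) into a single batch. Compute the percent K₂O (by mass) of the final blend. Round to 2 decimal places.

Total mass = 26 + 66 = 92 lb.
K₂O mass = 10%×26 + 14.5%×66 = 12.17 lb.
% K₂O = 12.17 / 92 = 13.2283%.

13.23% K₂O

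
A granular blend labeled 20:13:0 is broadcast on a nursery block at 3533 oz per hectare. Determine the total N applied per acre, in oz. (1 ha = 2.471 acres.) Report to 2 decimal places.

nitrogen per hectare = 3533 × 20% = 706.6 oz.
Convert to per acre: 706.6 × 0.404694 = 285.957 oz.

285.96 oz N per acre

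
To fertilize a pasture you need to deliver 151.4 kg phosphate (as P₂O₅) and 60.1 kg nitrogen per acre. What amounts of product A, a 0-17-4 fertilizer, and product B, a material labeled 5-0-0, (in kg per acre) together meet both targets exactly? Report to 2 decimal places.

Per-acre balance (a = product A, b = product B):
P₂O₅: 0.17·a + 0·b = 151.4
N: 0·a + 0.05·b = 60.1
Solving simultaneously: a = 890.588, b = 1202.

890.59 kg product A, 1202.00 kg product B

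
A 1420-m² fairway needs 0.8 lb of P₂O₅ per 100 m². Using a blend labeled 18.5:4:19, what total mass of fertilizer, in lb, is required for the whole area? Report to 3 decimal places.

284.000 lb

Product per 100 m² = 0.8 / 4% = 20 lb.
Total product = 20 × 1420 / 100 = 284 lb.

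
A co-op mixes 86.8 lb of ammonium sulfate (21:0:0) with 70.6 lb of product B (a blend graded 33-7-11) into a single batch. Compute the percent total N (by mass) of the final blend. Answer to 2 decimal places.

26.38% N

Total mass = 86.8 + 70.6 = 157.4 lb.
N mass = 21%×86.8 + 33%×70.6 = 41.526 lb.
% N = 41.526 / 157.4 = 26.3825%.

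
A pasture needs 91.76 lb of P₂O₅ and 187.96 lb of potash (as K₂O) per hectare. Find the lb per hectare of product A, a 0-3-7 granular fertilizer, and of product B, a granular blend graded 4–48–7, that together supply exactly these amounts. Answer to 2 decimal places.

Let a = lb of product A, b = lb of product B (per hectare).
P₂O₅: 0.03·a + 0.48·b = 91.76
K₂O: 0.07·a + 0.07·b = 187.96
From row1: a = (91.76 − 0.48·b) / 0.03.
Into row2: 0.07·(91.76 − 0.48·b)/0.03 + 0.07·b = 187.96 → b = 24.9016, a = 2660.241.

2660.24 lb product A, 24.90 lb product B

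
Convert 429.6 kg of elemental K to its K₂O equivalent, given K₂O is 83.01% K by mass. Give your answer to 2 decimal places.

517.53 kg K₂O

K₂O = 429.6 / 0.8301 = 517.528 kg.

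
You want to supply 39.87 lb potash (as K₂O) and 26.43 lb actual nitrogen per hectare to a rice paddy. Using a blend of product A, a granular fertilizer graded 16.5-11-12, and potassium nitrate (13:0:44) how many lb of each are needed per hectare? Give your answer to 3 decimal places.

Per-hectare balance (a = product A, b = potassium nitrate):
K₂O: 0.12·a + 0.44·b = 39.87
N: 0.165·a + 0.13·b = 26.43
Eliminate b: (row1) − 0.44/0.13·(row2) → -0.438462·a = -49.5854, so a = 113.08947.
Then b = (26.43 − 0.165·113.08947) / 0.13 = 59.7711.

113.089 lb product A, 59.771 lb potassium nitrate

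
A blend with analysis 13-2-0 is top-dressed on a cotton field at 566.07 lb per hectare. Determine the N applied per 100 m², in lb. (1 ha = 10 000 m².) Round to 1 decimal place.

nitrogen per hectare = 566.07 × 13% = 73.5891 lb.
Convert to per 100 m²: 73.5891 × 0.01 = 0.735891 lb.

0.7 lb N per hundred sq m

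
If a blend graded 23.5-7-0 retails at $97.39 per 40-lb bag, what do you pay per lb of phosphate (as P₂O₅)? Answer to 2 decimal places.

$34.78 per lb P₂O₅

P₂O₅ in bag = 40 × 7% = 2.8 lb.
Cost per lb P₂O₅ = $97.39 / 2.8 = $34.7821.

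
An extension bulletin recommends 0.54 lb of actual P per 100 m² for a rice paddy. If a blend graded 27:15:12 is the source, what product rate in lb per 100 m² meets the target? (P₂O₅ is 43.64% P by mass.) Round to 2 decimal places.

As P₂O₅: 0.54 / 0.4364 = 1.2374 lb per 100 m².
Product per 100 m² = 1.2374 / 15% = 8.24931 lb.

8.25 lb of product per hundred sq m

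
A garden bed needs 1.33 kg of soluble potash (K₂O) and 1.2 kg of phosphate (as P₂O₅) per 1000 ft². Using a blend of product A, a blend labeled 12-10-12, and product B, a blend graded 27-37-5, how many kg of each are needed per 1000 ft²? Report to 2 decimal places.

10.97 kg product A, 0.28 kg product B

Per-1000 ft² balance (a = product A, b = product B):
K₂O: 0.12·a + 0.05·b = 1.33
P₂O₅: 0.1·a + 0.37·b = 1.2
Solving simultaneously: a = 10.967, b = 0.279188.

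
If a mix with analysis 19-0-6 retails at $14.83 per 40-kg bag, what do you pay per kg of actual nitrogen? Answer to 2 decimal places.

$1.95 per kg N

N in bag = 40 × 19% = 7.6 kg.
Cost per kg N = $14.83 / 7.6 = $1.9513.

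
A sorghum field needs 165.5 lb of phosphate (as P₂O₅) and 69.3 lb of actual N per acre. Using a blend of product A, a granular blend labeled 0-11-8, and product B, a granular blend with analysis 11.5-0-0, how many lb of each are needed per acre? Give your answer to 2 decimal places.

1504.55 lb product A, 602.61 lb product B

With a, b = lb per acre of product A and product B:
P₂O₅: 0.11·a + 0·b = 165.5
N: 0·a + 0.115·b = 69.3
Solving simultaneously: a = 1504.545, b = 602.609.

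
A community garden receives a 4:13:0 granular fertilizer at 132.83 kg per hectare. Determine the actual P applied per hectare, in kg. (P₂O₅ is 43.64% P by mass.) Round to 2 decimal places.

7.54 kg P per hectare

P₂O₅ per hectare = 132.83 × 13% = 17.2679 kg.
Elemental P = 17.2679 × 0.4364 = 7.53571 kg per hectare.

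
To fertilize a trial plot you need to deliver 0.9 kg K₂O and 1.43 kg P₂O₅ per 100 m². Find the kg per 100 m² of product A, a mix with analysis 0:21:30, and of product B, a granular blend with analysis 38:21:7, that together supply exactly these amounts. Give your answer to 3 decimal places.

1.841 kg product A, 4.969 kg product B

With a, b = kg per 100 m² of product A and product B:
K₂O: 0.3·a + 0.07·b = 0.9
P₂O₅: 0.21·a + 0.21·b = 1.43
From row1: a = (0.9 − 0.07·b) / 0.3.
Into row2: 0.21·(0.9 − 0.07·b)/0.3 + 0.21·b = 1.43 → b = 4.96894, a = 1.84058.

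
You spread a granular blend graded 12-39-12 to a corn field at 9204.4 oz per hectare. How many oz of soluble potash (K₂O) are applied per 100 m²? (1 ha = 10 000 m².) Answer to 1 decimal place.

K₂O per hectare = 9204.4 × 12% = 1104.53 oz.
Convert to per 100 m²: 1104.53 × 0.01 = 11.0453 oz.

11.0 oz K₂O per hundred sq m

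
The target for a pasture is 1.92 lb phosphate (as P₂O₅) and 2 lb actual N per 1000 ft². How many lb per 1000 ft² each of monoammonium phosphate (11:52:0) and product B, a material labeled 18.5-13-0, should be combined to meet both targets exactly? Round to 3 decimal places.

1.162 lb monoammonium phosphate, 10.120 lb product B

Let a = lb of monoammonium phosphate, b = lb of product B (per 1000 ft²).
P₂O₅: 0.52·a + 0.13·b = 1.92
N: 0.11·a + 0.185·b = 2
Solving simultaneously: a = 1.16239, b = 10.1197.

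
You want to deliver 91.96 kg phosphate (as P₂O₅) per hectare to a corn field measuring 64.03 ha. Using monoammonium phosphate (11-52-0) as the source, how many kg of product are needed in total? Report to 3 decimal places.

11323.459 kg

Product per hectare = 91.96 / 52% = 176.846 kg.
Total product = 176.846 × 64.03 = 11323.4592 kg.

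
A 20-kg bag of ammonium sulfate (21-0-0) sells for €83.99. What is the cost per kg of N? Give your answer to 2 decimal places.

€20.00 per kg N

N in bag = 20 × 21% = 4.2 kg.
Cost per kg N = €83.99 / 4.2 = €19.9976.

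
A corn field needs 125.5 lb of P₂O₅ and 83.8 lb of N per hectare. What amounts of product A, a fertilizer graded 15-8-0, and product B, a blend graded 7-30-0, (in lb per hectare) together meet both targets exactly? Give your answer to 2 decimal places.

415.10 lb product A, 307.64 lb product B

With a, b = lb per hectare of product A and product B:
P₂O₅: 0.08·a + 0.3·b = 125.5
N: 0.15·a + 0.07·b = 83.8
From row1: a = (125.5 − 0.3·b) / 0.08.
Into row2: 0.15·(125.5 − 0.3·b)/0.08 + 0.07·b = 83.8 → b = 307.6396, a = 415.102.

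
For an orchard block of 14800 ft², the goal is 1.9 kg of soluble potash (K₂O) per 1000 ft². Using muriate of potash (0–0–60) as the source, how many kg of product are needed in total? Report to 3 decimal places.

46.867 kg

Product per 1000 ft² = 1.9 / 60% = 3.16667 kg.
Total product = 3.16667 × 14800 / 1000 = 46.8667 kg.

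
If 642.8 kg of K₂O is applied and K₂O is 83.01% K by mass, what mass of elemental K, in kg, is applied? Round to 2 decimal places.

533.59 kg K

K = 642.8 × 0.8301 = 533.588 kg.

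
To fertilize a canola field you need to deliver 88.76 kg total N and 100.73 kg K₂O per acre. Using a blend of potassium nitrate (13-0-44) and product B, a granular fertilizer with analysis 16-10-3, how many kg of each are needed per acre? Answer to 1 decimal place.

202.3 kg potassium nitrate, 390.4 kg product B

With a, b = kg per acre of potassium nitrate and product B:
N: 0.13·a + 0.16·b = 88.76
K₂O: 0.44·a + 0.03·b = 100.73
Solving simultaneously: a = 202.316, b = 390.368.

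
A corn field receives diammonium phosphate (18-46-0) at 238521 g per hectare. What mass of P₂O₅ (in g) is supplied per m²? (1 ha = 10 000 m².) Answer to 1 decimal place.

11.0 g P₂O₅ per sq m

P₂O₅ per hectare = 238521 × 46% = 109720 g.
Convert to per m²: 109720 × 0.0001 = 10.972 g.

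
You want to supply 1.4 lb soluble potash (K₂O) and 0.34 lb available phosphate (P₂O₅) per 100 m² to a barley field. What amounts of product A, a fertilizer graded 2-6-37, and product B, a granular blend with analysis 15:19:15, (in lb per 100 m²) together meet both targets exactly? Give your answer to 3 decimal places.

3.507 lb product A, 0.682 lb product B

Per-100 m² balance (a = product A, b = product B):
K₂O: 0.37·a + 0.15·b = 1.4
P₂O₅: 0.06·a + 0.19·b = 0.34
Eliminate b: (row1) − 0.15/0.19·(row2) → 0.322632·a = 1.13158, so a = 3.50734.
Then b = (0.34 − 0.06·3.50734) / 0.19 = 0.681892.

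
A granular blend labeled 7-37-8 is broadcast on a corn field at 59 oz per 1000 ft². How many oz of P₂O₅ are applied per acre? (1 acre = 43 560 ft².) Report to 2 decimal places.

P₂O₅ per 1000 ft² = 59 × 37% = 21.83 oz.
Convert to per acre: 21.83 × 43.56 = 950.9148 oz.

950.91 oz P₂O₅ per acre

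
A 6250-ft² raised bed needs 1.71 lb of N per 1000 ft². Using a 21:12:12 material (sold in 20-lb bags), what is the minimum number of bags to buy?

3 bags

Product per 1000 ft² = 1.71 / 21% = 8.14286 lb.
Total product = 8.14286 × 6250 / 1000 = 50.8929 lb.
Bags = ⌈50.8929 / 20⌉ = 3.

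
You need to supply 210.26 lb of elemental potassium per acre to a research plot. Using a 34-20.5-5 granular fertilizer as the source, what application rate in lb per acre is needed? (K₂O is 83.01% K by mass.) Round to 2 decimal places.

As K₂O: 210.26 / 0.8301 = 253.295 lb per acre.
Product per acre = 253.295 / 5% = 5065.896 lb.

5065.90 lb of product per acre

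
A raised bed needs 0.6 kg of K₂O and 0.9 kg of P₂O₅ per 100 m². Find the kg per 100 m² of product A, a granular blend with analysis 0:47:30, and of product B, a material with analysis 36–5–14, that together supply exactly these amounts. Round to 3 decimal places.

1.890 kg product A, 0.236 kg product B

Per-100 m² balance (a = product A, b = product B):
K₂O: 0.3·a + 0.14·b = 0.6
P₂O₅: 0.47·a + 0.05·b = 0.9
Solving simultaneously: a = 1.88976, b = 0.23622.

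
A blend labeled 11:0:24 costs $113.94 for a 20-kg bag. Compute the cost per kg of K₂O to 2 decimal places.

K₂O in bag = 20 × 24% = 4.8 kg.
Cost per kg K₂O = $113.94 / 4.8 = $23.7375.

$23.74 per kg K₂O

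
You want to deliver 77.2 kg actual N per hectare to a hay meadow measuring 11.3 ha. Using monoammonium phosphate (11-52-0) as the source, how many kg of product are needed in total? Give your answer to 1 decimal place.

Product per hectare = 77.2 / 11% = 701.818 kg.
Total product = 701.818 × 11.3 = 7930.545 kg.

7930.5 kg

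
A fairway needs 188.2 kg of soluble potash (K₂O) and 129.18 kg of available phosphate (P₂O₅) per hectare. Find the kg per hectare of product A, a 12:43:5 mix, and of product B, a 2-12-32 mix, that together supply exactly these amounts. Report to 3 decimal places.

With a, b = kg per hectare of product A and product B:
K₂O: 0.05·a + 0.32·b = 188.2
P₂O₅: 0.43·a + 0.12·b = 129.18
Eliminate a: (row1) − 0.05/0.43·(row2) → 0.306047·b = 173.179, so b = 565.8587.
Back-substitute: a = (188.2 − 0.32·565.8587) / 0.05 = 142.5046.

142.505 kg product A, 565.859 kg product B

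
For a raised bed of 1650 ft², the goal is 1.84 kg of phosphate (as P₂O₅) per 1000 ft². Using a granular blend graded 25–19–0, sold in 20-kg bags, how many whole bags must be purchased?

Product per 1000 ft² = 1.84 / 19% = 9.68421 kg.
Total product = 9.68421 × 1650 / 1000 = 15.9789 kg.
Bags = ⌈15.9789 / 20⌉ = 1.

1 bags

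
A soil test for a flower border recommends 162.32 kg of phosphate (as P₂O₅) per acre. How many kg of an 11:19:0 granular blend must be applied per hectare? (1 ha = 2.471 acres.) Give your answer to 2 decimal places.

Product per acre = 162.32 / 19% = 854.316 kg.
Convert to per hectare: 854.316 × 2.471 = 2111.014 kg.

2111.01 kg of product per hectare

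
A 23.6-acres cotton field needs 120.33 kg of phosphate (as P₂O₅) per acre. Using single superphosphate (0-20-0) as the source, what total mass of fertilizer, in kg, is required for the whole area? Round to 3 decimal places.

Product per acre = 120.33 / 20% = 601.65 kg.
Total product = 601.65 × 23.6 = 14198.94 kg.

14198.940 kg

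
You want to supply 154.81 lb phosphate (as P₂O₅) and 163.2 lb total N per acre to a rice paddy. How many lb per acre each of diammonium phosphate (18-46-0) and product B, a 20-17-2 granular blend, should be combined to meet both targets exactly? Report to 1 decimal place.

Let a = lb of diammonium phosphate, b = lb of product B (per acre).
P₂O₅: 0.46·a + 0.17·b = 154.81
N: 0.18·a + 0.2·b = 163.2
Eliminate b: (row1) − 0.17/0.2·(row2) → 0.307·a = 16.09, so a = 52.4104.
Then b = (163.2 − 0.18·52.4104) / 0.2 = 768.831.

52.4 lb diammonium phosphate, 768.8 lb product B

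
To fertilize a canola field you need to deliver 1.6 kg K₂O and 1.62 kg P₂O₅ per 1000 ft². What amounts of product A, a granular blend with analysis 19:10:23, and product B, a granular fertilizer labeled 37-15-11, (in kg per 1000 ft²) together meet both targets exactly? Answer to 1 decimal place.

Per-1000 ft² balance (a = product A, b = product B):
K₂O: 0.23·a + 0.11·b = 1.6
P₂O₅: 0.1·a + 0.15·b = 1.62
Eliminate a: (row1) − 0.23/0.1·(row2) → -0.235·b = -2.126, so b = 9.04681.
Back-substitute: a = (1.6 − 0.11·9.04681) / 0.23 = 2.62979.

2.6 kg product A, 9.0 kg product B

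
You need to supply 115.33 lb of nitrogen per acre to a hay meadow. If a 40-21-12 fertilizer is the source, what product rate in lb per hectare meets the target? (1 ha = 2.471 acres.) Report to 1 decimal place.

Product per acre = 115.33 / 40% = 288.325 lb.
Convert to per hectare: 288.325 × 2.471 = 712.451 lb.

712.5 lb of product per hectare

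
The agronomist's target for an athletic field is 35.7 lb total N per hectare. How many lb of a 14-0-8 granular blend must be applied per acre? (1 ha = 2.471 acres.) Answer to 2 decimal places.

Product per hectare = 35.7 / 14% = 255 lb.
Convert to per acre: 255 × 0.404694 = 103.197 lb.

103.20 lb of product per acre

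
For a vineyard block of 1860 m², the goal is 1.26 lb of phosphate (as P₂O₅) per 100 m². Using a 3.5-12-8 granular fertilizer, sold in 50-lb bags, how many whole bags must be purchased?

Product per 100 m² = 1.26 / 12% = 10.5 lb.
Total product = 10.5 × 1860 / 100 = 195.3 lb.
Bags = ⌈195.3 / 50⌉ = 4.

4 bags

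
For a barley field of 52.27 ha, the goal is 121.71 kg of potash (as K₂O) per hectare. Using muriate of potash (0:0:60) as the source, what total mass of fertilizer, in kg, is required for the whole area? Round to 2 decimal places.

10602.97 kg

Product per hectare = 121.71 / 60% = 202.85 kg.
Total product = 202.85 × 52.27 = 10602.9695 kg.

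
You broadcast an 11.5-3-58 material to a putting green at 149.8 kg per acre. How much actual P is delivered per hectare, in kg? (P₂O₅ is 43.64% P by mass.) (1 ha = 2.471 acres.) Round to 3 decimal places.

P₂O₅ per acre = 149.8 × 3% = 4.494 kg.
Elemental P = 4.494 × 0.4364 = 1.96118 kg per acre.
Convert to per hectare: 1.96118 × 2.471 = 4.84608 kg.

4.846 kg P per hectare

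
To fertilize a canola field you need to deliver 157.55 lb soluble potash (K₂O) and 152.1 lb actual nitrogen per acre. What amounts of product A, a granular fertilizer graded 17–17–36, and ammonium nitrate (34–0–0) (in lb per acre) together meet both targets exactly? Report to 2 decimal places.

437.64 lb product A, 228.53 lb ammonium nitrate

With a, b = lb per acre of product A and ammonium nitrate:
K₂O: 0.36·a + 0·b = 157.55
N: 0.17·a + 0.34·b = 152.1
Eliminate b: (row1) − 0/0.34·(row2) → 0.36·a = 157.55, so a = 437.639.
Then b = (152.1 − 0.17·437.639) / 0.34 = 228.533.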